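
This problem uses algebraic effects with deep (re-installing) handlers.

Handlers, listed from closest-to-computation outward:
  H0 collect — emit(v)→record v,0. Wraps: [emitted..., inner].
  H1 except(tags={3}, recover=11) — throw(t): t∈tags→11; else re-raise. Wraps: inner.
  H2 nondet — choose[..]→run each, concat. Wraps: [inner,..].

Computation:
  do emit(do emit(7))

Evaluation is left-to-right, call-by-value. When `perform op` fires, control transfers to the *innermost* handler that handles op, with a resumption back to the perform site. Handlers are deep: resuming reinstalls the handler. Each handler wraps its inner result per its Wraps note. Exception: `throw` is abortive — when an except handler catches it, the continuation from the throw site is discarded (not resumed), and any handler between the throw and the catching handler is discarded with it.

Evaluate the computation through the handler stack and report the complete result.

Evaluation trace:
emit(7) @ H0 ⇒ out+=7
emit(0) @ H0 ⇒ out+=0
H0 returns [7, 0, 0]
H1 returns [7, 0, 0]
H2 returns [[7, 0, 0]]
= [[7, 0, 0]]

Answer: [[7, 0, 0]]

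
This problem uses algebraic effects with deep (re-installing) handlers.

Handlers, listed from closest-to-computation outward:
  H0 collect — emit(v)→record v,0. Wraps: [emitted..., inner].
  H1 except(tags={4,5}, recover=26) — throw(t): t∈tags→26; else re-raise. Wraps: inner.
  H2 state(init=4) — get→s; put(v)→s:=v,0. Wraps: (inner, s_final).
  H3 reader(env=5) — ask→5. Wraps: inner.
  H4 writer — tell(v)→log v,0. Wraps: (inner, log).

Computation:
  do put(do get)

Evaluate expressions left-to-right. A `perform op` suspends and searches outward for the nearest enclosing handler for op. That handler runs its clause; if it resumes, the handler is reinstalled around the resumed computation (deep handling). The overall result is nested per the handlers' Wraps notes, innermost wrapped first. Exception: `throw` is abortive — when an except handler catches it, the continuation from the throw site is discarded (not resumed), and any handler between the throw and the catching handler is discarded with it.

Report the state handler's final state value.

Working:
get @ H2 ⇒ 4
put(4) @ H2 ⇒ s:=4
H0 returns [0]
H1 returns [0]
H2 returns ([0], 4)
H3 returns ([0], 4)
H4 returns (([0], 4), ())
= (([0], 4), ())

Answer: 4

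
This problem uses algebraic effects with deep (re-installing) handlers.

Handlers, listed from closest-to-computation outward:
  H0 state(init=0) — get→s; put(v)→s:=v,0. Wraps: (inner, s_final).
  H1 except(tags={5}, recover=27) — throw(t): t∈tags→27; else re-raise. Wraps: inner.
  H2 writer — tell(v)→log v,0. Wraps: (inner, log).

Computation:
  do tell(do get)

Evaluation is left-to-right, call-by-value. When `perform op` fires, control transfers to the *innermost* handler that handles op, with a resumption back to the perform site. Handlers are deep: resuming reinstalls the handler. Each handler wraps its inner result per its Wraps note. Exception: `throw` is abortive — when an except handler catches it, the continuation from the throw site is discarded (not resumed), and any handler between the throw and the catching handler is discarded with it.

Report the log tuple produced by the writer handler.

Working:
get @ H0 ⇒ 0
tell(0) @ H2 ⇒ log+=0
H0 returns (0, 0)
H1 returns (0, 0)
H2 returns ((0, 0), (0))
= ((0, 0), (0))

Answer: (0)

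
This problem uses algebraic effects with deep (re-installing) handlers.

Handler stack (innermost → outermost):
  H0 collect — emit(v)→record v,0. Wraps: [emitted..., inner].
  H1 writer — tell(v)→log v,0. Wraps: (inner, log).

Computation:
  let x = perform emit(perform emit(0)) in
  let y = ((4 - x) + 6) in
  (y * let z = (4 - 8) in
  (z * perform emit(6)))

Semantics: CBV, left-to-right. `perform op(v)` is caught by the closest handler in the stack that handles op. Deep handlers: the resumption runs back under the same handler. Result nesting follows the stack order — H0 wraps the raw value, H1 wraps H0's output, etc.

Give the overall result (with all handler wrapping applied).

Step-by-step:
emit(0) @ H0 ⇒ out+=0
emit(0) @ H0 ⇒ out+=0
emit(6) @ H0 ⇒ out+=6
H0 returns [0, 0, 6, 0]
H1 returns ([0, 0, 6, 0], ())
= ([0, 0, 6, 0], ())

Answer: ([0, 0, 6, 0], ())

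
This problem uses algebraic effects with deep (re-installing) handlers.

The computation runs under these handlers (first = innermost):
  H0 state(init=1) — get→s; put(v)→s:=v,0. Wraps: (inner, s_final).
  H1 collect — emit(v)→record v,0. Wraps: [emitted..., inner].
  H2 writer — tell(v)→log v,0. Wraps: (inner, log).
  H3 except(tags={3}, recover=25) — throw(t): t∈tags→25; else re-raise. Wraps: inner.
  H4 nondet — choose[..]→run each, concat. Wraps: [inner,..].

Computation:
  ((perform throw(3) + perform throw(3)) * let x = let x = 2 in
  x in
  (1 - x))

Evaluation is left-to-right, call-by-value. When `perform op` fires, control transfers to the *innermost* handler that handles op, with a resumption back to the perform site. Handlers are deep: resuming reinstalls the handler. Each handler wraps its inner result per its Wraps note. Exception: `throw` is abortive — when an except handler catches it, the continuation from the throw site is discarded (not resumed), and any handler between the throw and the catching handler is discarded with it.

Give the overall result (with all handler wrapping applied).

Answer: [25]

Step-by-step:
throw(3) @ H3 caught ⇒ 25
H4 returns [25]
= [25]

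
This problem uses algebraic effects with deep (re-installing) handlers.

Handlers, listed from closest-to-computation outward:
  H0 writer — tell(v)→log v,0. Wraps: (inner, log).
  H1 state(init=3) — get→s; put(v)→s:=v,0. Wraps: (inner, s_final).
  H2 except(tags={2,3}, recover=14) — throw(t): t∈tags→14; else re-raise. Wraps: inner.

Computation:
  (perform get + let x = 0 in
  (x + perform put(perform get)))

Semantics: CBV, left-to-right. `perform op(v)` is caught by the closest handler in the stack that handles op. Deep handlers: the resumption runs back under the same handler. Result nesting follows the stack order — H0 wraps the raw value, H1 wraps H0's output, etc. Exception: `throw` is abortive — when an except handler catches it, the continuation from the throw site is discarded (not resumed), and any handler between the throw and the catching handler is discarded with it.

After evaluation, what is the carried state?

Working:
get @ H1 ⇒ 3
get @ H1 ⇒ 3
put(3) @ H1 ⇒ s:=3
H0 returns (3, ())
H1 returns ((3, ()), 3)
H2 returns ((3, ()), 3)
= ((3, ()), 3)

Answer: 3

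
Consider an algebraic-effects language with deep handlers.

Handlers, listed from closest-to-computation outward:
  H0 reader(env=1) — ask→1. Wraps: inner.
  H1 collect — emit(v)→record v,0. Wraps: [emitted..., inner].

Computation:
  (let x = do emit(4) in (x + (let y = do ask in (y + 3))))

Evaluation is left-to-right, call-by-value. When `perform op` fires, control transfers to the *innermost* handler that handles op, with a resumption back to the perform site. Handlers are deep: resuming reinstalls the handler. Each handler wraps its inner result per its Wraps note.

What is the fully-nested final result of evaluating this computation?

Evaluation trace:
emit(4) @ H1 ⇒ out+=4
ask @ H0 ⇒ 1
H0 returns 4
H1 returns [4, 4]
= [4, 4]

Answer: [4, 4]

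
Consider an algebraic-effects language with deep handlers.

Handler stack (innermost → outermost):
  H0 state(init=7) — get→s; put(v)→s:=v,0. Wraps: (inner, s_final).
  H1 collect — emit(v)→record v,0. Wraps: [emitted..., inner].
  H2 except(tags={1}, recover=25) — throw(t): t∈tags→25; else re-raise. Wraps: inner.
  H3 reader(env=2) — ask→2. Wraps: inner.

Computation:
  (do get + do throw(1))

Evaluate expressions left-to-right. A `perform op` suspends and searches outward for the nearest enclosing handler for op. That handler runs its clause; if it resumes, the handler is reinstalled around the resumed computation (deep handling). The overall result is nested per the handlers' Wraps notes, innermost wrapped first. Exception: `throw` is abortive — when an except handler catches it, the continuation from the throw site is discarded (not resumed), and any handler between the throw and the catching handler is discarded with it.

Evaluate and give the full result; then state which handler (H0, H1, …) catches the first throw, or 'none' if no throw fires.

Working:
get @ H0 ⇒ 7
throw(1) @ H2 caught ⇒ 25
H3 returns 25
= 25

Answer: 25 ; first throw caught by: H2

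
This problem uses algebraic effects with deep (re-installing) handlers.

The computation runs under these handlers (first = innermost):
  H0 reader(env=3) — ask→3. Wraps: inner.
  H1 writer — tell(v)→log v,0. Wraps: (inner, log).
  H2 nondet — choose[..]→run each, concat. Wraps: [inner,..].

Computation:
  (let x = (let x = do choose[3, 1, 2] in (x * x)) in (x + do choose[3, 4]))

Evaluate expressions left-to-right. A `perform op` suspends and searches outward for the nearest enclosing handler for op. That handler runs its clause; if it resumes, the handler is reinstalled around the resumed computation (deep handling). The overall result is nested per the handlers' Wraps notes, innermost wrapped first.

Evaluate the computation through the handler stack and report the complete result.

Answer: [(12, ()), (13, ()), (4, ()), (5, ()), (7, ()), (8, ())]

Working:
choose[3, 1, 2] @ H2
  branch[0] choose=3:
    choose[3, 4] @ H2
      branch[0] choose=3:
        H0 returns 12
        H1 returns (12, ())
        H2 returns [(12, ())]
      branch[1] choose=4:
        H0 returns 13
        H1 returns (13, ())
        H2 returns [(13, ())]
  branch[1] choose=1:
    choose[3, 4] @ H2
      branch[0] choose=3:
        H0 returns 4
        H1 returns (4, ())
        H2 returns [(4, ())]
      branch[1] choose=4:
        H0 returns 5
        H1 returns (5, ())
        H2 returns [(5, ())]
  branch[2] choose=2:
    choose[3, 4] @ H2
      branch[0] choose=3:
        H0 returns 7
        H1 returns (7, ())
        H2 returns [(7, ())]
      branch[1] choose=4:
        H0 returns 8
        H1 returns (8, ())
        H2 returns [(8, ())]
= [(12, ()), (13, ()), (4, ()), (5, ()), (7, ()), (8, ())]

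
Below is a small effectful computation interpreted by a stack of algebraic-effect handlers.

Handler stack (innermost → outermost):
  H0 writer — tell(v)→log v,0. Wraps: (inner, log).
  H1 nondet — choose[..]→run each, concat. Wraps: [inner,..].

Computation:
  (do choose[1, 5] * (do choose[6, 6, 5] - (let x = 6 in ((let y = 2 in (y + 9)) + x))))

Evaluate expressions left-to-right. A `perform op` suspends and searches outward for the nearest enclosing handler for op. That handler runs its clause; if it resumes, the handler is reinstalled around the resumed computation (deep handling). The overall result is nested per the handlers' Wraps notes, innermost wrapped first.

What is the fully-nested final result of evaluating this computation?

Answer: [(-11, ()), (-11, ()), (-12, ()), (-55, ()), (-55, ()), (-60, ())]

Evaluation trace:
choose[1, 5] @ H1
  branch[0] choose=1:
    choose[6, 6, 5] @ H1
      branch[0] choose=6:
        H0 returns (-11, ())
        H1 returns [(-11, ())]
      branch[1] choose=6:
        H0 returns (-11, ())
        H1 returns [(-11, ())]
      branch[2] choose=5:
        H0 returns (-12, ())
        H1 returns [(-12, ())]
  branch[1] choose=5:
    choose[6, 6, 5] @ H1
      branch[0] choose=6:
        H0 returns (-55, ())
        H1 returns [(-55, ())]
      branch[1] choose=6:
        H0 returns (-55, ())
        H1 returns [(-55, ())]
      branch[2] choose=5:
        H0 returns (-60, ())
        H1 returns [(-60, ())]
= [(-11, ()), (-11, ()), (-12, ()), (-55, ()), (-55, ()), (-60, ())]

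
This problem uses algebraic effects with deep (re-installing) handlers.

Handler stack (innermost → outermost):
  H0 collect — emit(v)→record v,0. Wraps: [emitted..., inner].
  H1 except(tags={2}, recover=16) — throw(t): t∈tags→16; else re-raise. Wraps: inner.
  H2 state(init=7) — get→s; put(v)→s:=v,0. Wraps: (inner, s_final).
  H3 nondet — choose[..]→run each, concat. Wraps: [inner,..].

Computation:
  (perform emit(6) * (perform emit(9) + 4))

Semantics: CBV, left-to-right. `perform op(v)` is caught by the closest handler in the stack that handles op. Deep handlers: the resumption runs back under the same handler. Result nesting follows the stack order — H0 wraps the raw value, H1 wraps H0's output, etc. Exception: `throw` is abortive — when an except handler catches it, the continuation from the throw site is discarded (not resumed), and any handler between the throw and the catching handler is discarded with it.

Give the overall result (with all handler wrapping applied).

Working:
emit(6) @ H0 ⇒ out+=6
emit(9) @ H0 ⇒ out+=9
H0 returns [6, 9, 0]
H1 returns [6, 9, 0]
H2 returns ([6, 9, 0], 7)
H3 returns [([6, 9, 0], 7)]
= [([6, 9, 0], 7)]

Answer: [([6, 9, 0], 7)]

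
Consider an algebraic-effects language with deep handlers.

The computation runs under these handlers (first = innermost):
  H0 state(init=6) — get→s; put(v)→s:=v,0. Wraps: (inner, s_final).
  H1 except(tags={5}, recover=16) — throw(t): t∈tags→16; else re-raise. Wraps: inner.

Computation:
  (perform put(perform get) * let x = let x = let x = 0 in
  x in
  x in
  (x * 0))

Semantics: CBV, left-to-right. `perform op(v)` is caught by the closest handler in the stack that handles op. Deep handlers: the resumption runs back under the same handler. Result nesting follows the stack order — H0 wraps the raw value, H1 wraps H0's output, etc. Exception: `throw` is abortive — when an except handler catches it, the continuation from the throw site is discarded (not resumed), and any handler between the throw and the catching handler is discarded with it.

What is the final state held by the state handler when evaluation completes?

Working:
get @ H0 ⇒ 6
put(6) @ H0 ⇒ s:=6
H0 returns (0, 6)
H1 returns (0, 6)
= (0, 6)

Answer: 6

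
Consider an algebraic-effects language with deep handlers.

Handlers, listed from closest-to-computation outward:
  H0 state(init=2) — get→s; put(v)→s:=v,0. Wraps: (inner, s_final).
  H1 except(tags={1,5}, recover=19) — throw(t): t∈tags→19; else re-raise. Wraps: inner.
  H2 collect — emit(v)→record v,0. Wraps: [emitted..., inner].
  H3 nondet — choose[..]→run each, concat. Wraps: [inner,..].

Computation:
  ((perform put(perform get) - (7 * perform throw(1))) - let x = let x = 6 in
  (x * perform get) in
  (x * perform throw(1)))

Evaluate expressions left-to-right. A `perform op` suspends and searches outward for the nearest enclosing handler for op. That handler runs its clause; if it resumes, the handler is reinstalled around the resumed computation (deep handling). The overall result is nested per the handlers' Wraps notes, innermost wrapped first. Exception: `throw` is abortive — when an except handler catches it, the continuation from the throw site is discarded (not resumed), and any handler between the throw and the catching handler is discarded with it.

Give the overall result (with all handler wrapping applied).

Evaluation trace:
get @ H0 ⇒ 2
put(2) @ H0 ⇒ s:=2
throw(1) @ H1 caught ⇒ 19
H2 returns [19]
H3 returns [[19]]
= [[19]]

Answer: [[19]]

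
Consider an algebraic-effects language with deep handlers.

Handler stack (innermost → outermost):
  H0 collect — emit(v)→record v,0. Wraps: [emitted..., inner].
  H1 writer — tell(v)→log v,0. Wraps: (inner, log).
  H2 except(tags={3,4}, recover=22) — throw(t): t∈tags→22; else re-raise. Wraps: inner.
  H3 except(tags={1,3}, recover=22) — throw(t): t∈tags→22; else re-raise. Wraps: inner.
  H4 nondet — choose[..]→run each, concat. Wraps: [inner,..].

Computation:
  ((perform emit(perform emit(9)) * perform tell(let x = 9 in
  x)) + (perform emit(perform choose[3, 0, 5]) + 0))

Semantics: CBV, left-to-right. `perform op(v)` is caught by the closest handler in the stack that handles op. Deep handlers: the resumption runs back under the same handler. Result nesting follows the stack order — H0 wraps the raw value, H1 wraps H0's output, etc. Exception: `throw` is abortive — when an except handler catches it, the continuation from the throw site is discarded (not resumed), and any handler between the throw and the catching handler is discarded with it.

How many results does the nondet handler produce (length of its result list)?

Answer: 3

Step-by-step:
emit(9) @ H0 ⇒ out+=9
emit(0) @ H0 ⇒ out+=0
tell(9) @ H1 ⇒ log+=9
choose[3, 0, 5] @ H4
  branch[0] choose=3:
    emit(3) @ H0 ⇒ out+=3
    H0 returns [9, 0, 3, 0]
    H1 returns ([9, 0, 3, 0], (9))
    H2 returns ([9, 0, 3, 0], (9))
    H3 returns ([9, 0, 3, 0], (9))
    H4 returns [([9, 0, 3, 0], (9))]
  branch[1] choose=0:
    emit(0) @ H0 ⇒ out+=0
    H0 returns [9, 0, 0, 0]
    H1 returns ([9, 0, 0, 0], (9))
    H2 returns ([9, 0, 0, 0], (9))
    H3 returns ([9, 0, 0, 0], (9))
    H4 returns [([9, 0, 0, 0], (9))]
  branch[2] choose=5:
    emit(5) @ H0 ⇒ out+=5
    H0 returns [9, 0, 5, 0]
    H1 returns ([9, 0, 5, 0], (9))
    H2 returns ([9, 0, 5, 0], (9))
    H3 returns ([9, 0, 5, 0], (9))
    H4 returns [([9, 0, 5, 0], (9))]
= [([9, 0, 3, 0], (9)), ([9, 0, 0, 0], (9)), ([9, 0, 5, 0], (9))]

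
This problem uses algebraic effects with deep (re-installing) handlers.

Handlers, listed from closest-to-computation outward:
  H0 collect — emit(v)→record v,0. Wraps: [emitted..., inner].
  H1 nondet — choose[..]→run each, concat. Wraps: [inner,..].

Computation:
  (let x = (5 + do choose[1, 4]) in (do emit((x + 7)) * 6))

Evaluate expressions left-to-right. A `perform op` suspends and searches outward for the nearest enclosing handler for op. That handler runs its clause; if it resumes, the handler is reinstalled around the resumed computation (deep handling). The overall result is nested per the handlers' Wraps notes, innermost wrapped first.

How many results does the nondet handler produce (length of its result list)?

Answer: 2

Working:
choose[1, 4] @ H1
  branch[0] choose=1:
    emit(13) @ H0 ⇒ out+=13
    H0 returns [13, 0]
    H1 returns [[13, 0]]
  branch[1] choose=4:
    emit(16) @ H0 ⇒ out+=16
    H0 returns [16, 0]
    H1 returns [[16, 0]]
= [[13, 0], [16, 0]]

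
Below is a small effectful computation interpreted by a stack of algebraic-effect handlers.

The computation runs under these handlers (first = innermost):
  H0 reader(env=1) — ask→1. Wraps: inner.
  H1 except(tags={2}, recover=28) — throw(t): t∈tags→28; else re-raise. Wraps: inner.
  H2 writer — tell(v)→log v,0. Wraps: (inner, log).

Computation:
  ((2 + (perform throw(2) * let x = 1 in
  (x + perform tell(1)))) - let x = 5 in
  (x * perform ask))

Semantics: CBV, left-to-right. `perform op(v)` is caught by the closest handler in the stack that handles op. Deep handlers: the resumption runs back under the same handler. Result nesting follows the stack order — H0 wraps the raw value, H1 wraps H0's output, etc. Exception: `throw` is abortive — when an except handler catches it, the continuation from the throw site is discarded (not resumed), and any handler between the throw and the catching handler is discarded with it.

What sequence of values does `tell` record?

Step-by-step:
throw(2) @ H1 caught ⇒ 28
H2 returns (28, ())
= (28, ())

Answer: ()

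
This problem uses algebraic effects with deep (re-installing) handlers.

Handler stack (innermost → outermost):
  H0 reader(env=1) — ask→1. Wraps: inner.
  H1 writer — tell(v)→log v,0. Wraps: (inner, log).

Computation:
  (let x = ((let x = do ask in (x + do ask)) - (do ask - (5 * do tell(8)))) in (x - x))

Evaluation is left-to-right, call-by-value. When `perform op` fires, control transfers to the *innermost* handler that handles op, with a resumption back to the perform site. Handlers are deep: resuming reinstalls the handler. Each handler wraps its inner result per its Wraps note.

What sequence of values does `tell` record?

Working:
ask @ H0 ⇒ 1
ask @ H0 ⇒ 1
ask @ H0 ⇒ 1
tell(8) @ H1 ⇒ log+=8
H0 returns 0
H1 returns (0, (8))
= (0, (8))

Answer: (8)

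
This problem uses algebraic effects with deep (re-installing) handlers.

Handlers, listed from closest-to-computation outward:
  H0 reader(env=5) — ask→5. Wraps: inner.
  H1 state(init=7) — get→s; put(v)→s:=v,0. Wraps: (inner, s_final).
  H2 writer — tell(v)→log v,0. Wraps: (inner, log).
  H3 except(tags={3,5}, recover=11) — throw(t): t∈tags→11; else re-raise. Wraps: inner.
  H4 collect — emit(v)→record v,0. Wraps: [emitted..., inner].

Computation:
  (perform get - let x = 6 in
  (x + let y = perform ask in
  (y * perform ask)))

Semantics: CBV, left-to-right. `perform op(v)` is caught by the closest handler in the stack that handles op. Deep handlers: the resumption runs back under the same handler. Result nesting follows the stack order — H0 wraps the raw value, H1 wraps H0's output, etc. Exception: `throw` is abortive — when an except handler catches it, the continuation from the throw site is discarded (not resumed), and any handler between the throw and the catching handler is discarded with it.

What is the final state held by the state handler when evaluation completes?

Step-by-step:
get @ H1 ⇒ 7
ask @ H0 ⇒ 5
ask @ H0 ⇒ 5
H0 returns -24
H1 returns (-24, 7)
H2 returns ((-24, 7), ())
H3 returns ((-24, 7), ())
H4 returns [((-24, 7), ())]
= [((-24, 7), ())]

Answer: 7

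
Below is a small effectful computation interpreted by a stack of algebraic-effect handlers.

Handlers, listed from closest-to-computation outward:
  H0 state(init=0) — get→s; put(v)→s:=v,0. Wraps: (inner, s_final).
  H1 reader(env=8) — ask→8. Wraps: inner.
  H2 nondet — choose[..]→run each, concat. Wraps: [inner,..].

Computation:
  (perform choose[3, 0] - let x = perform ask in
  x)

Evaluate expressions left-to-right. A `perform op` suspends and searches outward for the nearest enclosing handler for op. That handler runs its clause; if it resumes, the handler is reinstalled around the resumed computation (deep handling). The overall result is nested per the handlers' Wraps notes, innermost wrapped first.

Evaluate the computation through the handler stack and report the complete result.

Evaluation trace:
choose[3, 0] @ H2
  branch[0] choose=3:
    ask @ H1 ⇒ 8
    H0 returns (-5, 0)
    H1 returns (-5, 0)
    H2 returns [(-5, 0)]
  branch[1] choose=0:
    ask @ H1 ⇒ 8
    H0 returns (-8, 0)
    H1 returns (-8, 0)
    H2 returns [(-8, 0)]
= [(-5, 0), (-8, 0)]

Answer: [(-5, 0), (-8, 0)]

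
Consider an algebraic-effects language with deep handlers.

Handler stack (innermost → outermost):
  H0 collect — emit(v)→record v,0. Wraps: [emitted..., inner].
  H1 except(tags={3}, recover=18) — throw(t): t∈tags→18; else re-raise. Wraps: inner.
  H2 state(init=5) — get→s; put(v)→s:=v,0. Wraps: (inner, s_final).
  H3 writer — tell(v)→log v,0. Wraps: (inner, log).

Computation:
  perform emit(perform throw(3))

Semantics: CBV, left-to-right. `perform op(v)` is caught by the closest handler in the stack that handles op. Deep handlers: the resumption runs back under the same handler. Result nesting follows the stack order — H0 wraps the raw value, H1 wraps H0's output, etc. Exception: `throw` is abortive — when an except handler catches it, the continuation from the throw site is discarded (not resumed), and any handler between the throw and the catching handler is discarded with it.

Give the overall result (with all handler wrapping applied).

Working:
throw(3) @ H1 caught ⇒ 18
H2 returns (18, 5)
H3 returns ((18, 5), ())
= ((18, 5), ())

Answer: ((18, 5), ())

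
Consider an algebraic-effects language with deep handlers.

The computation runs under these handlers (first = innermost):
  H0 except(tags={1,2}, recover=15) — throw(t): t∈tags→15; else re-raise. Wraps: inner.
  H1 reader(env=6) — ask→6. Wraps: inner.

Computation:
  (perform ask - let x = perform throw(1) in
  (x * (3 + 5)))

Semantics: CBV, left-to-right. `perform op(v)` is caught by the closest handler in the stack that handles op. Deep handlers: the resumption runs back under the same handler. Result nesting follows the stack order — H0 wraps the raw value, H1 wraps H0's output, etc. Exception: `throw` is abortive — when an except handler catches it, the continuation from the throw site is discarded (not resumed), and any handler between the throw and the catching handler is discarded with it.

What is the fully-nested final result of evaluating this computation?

Evaluation trace:
ask @ H1 ⇒ 6
throw(1) @ H0 caught ⇒ 15
H1 returns 15
= 15

Answer: 15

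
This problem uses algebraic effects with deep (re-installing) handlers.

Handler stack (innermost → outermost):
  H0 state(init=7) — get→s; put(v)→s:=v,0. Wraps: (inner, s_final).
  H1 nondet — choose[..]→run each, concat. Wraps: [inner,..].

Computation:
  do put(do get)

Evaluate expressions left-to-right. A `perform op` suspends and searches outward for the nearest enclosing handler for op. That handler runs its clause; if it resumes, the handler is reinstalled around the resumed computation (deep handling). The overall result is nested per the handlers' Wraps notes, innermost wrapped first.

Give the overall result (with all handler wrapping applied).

Answer: [(0, 7)]

Step-by-step:
get @ H0 ⇒ 7
put(7) @ H0 ⇒ s:=7
H0 returns (0, 7)
H1 returns [(0, 7)]
= [(0, 7)]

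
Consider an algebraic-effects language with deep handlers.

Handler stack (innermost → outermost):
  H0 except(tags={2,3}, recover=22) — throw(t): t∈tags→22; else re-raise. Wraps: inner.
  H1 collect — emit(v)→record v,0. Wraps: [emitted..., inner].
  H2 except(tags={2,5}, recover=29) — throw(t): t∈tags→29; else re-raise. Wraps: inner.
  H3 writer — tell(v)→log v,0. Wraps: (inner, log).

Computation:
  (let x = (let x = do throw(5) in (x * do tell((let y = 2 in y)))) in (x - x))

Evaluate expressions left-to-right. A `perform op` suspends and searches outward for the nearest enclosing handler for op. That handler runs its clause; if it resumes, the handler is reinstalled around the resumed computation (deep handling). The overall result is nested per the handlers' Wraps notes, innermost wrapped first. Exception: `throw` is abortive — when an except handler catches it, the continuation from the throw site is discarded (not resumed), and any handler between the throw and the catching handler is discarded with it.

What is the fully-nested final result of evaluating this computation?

Answer: (29, ())

Working:
throw(5) @ H0 re-raised
throw(5) @ H2 caught ⇒ 29
H3 returns (29, ())
= (29, ())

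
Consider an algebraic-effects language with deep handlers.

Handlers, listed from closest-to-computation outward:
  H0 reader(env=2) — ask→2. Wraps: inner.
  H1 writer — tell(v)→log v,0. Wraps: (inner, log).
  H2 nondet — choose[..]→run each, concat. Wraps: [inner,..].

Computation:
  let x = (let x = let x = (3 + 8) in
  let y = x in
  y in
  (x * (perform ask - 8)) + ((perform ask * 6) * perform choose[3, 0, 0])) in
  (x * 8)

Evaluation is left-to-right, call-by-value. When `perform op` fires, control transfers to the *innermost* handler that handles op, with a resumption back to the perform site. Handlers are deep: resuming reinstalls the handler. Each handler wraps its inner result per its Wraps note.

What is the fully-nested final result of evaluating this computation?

Evaluation trace:
ask @ H0 ⇒ 2
ask @ H0 ⇒ 2
choose[3, 0, 0] @ H2
  branch[0] choose=3:
    H0 returns -240
    H1 returns (-240, ())
    H2 returns [(-240, ())]
  branch[1] choose=0:
    H0 returns -528
    H1 returns (-528, ())
    H2 returns [(-528, ())]
  branch[2] choose=0:
    H0 returns -528
    H1 returns (-528, ())
    H2 returns [(-528, ())]
= [(-240, ()), (-528, ()), (-528, ())]

Answer: [(-240, ()), (-528, ()), (-528, ())]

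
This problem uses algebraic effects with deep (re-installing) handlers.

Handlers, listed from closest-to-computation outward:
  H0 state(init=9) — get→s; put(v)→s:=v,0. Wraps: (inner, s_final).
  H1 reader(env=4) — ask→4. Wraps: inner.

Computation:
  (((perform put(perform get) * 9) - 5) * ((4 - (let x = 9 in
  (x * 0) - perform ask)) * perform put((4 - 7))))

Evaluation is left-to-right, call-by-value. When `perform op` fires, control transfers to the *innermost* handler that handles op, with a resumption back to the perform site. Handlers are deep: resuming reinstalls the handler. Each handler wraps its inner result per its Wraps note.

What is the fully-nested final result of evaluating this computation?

Answer: (0, -3)

Evaluation trace:
get @ H0 ⇒ 9
put(9) @ H0 ⇒ s:=9
ask @ H1 ⇒ 4
put(-3) @ H0 ⇒ s:=-3
H0 returns (0, -3)
H1 returns (0, -3)
= (0, -3)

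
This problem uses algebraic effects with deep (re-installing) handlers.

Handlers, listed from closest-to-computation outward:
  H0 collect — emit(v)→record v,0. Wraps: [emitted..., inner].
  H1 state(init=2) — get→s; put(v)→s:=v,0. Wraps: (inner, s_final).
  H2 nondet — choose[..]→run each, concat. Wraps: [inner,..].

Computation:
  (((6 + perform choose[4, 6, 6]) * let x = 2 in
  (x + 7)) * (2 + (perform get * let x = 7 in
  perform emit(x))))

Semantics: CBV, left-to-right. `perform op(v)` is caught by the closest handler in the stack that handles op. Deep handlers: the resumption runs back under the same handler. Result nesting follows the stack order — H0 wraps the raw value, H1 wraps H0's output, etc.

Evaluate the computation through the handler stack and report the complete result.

Working:
choose[4, 6, 6] @ H2
  branch[0] choose=4:
    get @ H1 ⇒ 2
    emit(7) @ H0 ⇒ out+=7
    H0 returns [7, 180]
    H1 returns ([7, 180], 2)
    H2 returns [([7, 180], 2)]
  branch[1] choose=6:
    get @ H1 ⇒ 2
    emit(7) @ H0 ⇒ out+=7
    H0 returns [7, 216]
    H1 returns ([7, 216], 2)
    H2 returns [([7, 216], 2)]
  branch[2] choose=6:
    get @ H1 ⇒ 2
    emit(7) @ H0 ⇒ out+=7
    H0 returns [7, 216]
    H1 returns ([7, 216], 2)
    H2 returns [([7, 216], 2)]
= [([7, 180], 2), ([7, 216], 2), ([7, 216], 2)]

Answer: [([7, 180], 2), ([7, 216], 2), ([7, 216], 2)]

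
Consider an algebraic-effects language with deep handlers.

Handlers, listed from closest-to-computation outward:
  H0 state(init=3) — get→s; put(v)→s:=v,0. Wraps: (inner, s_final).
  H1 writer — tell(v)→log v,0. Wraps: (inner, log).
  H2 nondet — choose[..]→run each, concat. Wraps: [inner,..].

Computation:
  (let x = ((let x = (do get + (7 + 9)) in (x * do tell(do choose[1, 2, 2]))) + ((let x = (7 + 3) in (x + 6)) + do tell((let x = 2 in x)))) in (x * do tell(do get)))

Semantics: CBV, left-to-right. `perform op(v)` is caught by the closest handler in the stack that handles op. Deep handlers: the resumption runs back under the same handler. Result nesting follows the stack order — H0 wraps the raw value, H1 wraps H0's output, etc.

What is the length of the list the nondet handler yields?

Answer: 3

Step-by-step:
get @ H0 ⇒ 3
choose[1, 2, 2] @ H2
  branch[0] choose=1:
    tell(1) @ H1 ⇒ log+=1
    tell(2) @ H1 ⇒ log+=2
    get @ H0 ⇒ 3
    tell(3) @ H1 ⇒ log+=3
    H0 returns (0, 3)
    H1 returns ((0, 3), (1, 2, 3))
    H2 returns [((0, 3), (1, 2, 3))]
  branch[1] choose=2:
    tell(2) @ H1 ⇒ log+=2
    tell(2) @ H1 ⇒ log+=2
    get @ H0 ⇒ 3
    tell(3) @ H1 ⇒ log+=3
    H0 returns (0, 3)
    H1 returns ((0, 3), (2, 2, 3))
    H2 returns [((0, 3), (2, 2, 3))]
  branch[2] choose=2:
    tell(2) @ H1 ⇒ log+=2
    tell(2) @ H1 ⇒ log+=2
    get @ H0 ⇒ 3
    tell(3) @ H1 ⇒ log+=3
    H0 returns (0, 3)
    H1 returns ((0, 3), (2, 2, 3))
    H2 returns [((0, 3), (2, 2, 3))]
= [((0, 3), (1, 2, 3)), ((0, 3), (2, 2, 3)), ((0, 3), (2, 2, 3))]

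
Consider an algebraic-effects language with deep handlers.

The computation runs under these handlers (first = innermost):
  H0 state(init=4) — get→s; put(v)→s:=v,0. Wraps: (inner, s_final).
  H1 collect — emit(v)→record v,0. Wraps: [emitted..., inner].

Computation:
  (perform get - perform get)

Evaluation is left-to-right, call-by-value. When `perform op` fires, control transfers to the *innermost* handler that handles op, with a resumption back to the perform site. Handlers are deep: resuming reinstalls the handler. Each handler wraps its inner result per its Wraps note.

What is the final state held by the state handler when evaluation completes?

Working:
get @ H0 ⇒ 4
get @ H0 ⇒ 4
H0 returns (0, 4)
H1 returns [(0, 4)]
= [(0, 4)]

Answer: 4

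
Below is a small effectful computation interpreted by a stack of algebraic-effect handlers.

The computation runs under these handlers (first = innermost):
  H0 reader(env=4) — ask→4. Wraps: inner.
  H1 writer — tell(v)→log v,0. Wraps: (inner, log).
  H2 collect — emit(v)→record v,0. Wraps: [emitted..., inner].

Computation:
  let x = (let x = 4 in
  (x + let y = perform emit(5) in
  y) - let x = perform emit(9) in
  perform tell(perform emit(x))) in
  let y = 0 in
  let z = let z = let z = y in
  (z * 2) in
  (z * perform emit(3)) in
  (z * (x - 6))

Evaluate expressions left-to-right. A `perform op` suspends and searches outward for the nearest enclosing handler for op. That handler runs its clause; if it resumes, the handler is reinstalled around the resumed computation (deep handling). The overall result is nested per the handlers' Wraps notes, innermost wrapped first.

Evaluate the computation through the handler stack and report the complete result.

Working:
emit(5) @ H2 ⇒ out+=5
emit(9) @ H2 ⇒ out+=9
emit(0) @ H2 ⇒ out+=0
tell(0) @ H1 ⇒ log+=0
emit(3) @ H2 ⇒ out+=3
H0 returns 0
H1 returns (0, (0))
H2 returns [5, 9, 0, 3, (0, (0))]
= [5, 9, 0, 3, (0, (0))]

Answer: [5, 9, 0, 3, (0, (0))]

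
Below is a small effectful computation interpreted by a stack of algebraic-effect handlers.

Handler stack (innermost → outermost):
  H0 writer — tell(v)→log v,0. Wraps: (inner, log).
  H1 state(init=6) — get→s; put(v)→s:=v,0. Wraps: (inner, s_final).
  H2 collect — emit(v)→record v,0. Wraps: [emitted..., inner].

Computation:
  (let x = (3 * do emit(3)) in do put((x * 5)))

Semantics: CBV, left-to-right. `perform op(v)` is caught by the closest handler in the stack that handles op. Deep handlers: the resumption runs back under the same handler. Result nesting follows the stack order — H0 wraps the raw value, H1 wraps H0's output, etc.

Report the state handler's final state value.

Evaluation trace:
emit(3) @ H2 ⇒ out+=3
put(0) @ H1 ⇒ s:=0
H0 returns (0, ())
H1 returns ((0, ()), 0)
H2 returns [3, ((0, ()), 0)]
= [3, ((0, ()), 0)]

Answer: 0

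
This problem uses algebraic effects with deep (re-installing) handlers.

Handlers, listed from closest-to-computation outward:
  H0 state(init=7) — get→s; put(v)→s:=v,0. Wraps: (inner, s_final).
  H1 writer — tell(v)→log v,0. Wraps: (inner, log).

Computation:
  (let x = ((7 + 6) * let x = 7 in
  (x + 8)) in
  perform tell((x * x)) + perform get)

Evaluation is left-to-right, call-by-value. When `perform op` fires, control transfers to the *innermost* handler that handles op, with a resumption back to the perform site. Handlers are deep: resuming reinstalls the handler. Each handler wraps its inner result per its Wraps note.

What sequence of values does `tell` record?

Evaluation trace:
tell(38025) @ H1 ⇒ log+=38025
get @ H0 ⇒ 7
H0 returns (7, 7)
H1 returns ((7, 7), (38025))
= ((7, 7), (38025))

Answer: (38025)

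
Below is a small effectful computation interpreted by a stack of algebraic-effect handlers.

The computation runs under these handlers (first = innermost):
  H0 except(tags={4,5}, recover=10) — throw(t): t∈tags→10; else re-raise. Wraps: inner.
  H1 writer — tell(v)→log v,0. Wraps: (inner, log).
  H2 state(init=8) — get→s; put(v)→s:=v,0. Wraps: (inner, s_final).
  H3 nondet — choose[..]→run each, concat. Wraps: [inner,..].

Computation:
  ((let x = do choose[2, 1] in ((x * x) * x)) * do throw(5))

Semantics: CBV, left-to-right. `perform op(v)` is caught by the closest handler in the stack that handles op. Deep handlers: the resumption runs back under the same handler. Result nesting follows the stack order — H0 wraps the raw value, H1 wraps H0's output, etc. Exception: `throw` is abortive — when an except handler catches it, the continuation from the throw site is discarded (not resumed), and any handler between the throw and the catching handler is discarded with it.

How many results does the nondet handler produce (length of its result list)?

Evaluation trace:
choose[2, 1] @ H3
  branch[0] choose=2:
    throw(5) @ H0 caught ⇒ 10
    H1 returns (10, ())
    H2 returns ((10, ()), 8)
    H3 returns [((10, ()), 8)]
  branch[1] choose=1:
    throw(5) @ H0 caught ⇒ 10
    H1 returns (10, ())
    H2 returns ((10, ()), 8)
    H3 returns [((10, ()), 8)]
= [((10, ()), 8), ((10, ()), 8)]

Answer: 2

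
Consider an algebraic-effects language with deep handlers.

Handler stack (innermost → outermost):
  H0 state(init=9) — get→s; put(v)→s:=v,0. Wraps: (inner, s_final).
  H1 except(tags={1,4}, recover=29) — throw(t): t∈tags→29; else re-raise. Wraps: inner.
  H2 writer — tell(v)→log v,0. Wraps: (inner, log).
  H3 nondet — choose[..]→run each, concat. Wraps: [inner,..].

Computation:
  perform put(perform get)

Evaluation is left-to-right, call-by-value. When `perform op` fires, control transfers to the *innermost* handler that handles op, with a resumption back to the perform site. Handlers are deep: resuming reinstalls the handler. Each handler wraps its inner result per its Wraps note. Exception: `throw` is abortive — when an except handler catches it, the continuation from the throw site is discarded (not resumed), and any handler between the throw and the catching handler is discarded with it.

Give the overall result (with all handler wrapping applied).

Answer: [((0, 9), ())]

Working:
get @ H0 ⇒ 9
put(9) @ H0 ⇒ s:=9
H0 returns (0, 9)
H1 returns (0, 9)
H2 returns ((0, 9), ())
H3 returns [((0, 9), ())]
= [((0, 9), ())]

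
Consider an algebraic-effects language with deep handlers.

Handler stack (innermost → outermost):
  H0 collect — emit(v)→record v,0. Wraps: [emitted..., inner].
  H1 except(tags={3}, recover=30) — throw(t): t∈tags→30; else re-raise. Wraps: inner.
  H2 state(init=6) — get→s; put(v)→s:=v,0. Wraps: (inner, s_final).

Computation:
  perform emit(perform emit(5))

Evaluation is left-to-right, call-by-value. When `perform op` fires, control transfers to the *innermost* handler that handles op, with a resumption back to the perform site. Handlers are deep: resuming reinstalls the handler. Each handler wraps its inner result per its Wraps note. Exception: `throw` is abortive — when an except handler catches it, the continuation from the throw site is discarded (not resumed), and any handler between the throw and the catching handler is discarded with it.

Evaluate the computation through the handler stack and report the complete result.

Evaluation trace:
emit(5) @ H0 ⇒ out+=5
emit(0) @ H0 ⇒ out+=0
H0 returns [5, 0, 0]
H1 returns [5, 0, 0]
H2 returns ([5, 0, 0], 6)
= ([5, 0, 0], 6)

Answer: ([5, 0, 0], 6)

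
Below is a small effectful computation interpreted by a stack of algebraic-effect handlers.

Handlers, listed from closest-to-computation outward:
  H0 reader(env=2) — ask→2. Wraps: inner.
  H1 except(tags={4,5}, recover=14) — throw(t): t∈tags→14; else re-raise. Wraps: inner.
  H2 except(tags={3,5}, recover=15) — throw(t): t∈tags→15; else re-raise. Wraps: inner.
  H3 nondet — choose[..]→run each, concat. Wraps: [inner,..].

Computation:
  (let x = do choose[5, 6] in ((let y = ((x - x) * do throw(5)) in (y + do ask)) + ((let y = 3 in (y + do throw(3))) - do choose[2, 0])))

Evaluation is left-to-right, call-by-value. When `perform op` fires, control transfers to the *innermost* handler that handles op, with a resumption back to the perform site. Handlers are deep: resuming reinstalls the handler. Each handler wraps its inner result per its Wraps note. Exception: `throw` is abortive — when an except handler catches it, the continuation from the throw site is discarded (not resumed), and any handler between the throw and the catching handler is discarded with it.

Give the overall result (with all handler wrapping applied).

Answer: [14, 14]

Step-by-step:
choose[5, 6] @ H3
  branch[0] choose=5:
    throw(5) @ H1 caught ⇒ 14
    H2 returns 14
    H3 returns [14]
  branch[1] choose=6:
    throw(5) @ H1 caught ⇒ 14
    H2 returns 14
    H3 returns [14]
= [14, 14]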